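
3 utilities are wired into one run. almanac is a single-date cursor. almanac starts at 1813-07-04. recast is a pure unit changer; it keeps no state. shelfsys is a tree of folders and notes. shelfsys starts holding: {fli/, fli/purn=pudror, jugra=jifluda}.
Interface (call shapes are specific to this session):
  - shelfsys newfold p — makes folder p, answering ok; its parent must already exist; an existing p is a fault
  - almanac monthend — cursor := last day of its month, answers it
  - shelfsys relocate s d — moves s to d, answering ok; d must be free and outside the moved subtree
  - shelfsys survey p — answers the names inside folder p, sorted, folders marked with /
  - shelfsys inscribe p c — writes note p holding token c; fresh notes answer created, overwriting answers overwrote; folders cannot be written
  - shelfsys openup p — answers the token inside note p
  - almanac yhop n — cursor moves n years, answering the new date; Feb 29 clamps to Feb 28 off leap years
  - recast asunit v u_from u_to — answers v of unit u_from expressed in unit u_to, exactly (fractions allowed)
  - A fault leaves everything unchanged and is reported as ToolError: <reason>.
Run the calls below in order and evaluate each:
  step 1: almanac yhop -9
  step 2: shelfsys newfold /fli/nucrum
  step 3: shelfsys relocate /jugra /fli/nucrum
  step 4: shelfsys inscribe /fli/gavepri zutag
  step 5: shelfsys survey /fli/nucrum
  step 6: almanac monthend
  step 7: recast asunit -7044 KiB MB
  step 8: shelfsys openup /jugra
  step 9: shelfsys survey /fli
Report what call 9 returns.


CALL almanac yhop[n='-9']
RET  1804-07-04
CALL shelfsys newfold[p='/fli/nucrum']
RET  ok
CALL shelfsys relocate[s='/jugra'; d='/fli/nucrum']
RET  ToolError: exists
CALL shelfsys inscribe[p='/fli/gavepri'; c='zutag']
RET  created
CALL shelfsys survey[p='/fli/nucrum']
RET  []
CALL almanac monthend[]
RET  1804-07-31
CALL recast asunit[v='-7044'; u_from='KiB'; u_to='MB']
RET  -112704/15625
CALL shelfsys openup[p='/jugra']
RET  jifluda
CALL shelfsys survey[p='/fli']
RET  [gavepri, nucrum/, purn]

Answer: [gavepri, nucrum/, purn]


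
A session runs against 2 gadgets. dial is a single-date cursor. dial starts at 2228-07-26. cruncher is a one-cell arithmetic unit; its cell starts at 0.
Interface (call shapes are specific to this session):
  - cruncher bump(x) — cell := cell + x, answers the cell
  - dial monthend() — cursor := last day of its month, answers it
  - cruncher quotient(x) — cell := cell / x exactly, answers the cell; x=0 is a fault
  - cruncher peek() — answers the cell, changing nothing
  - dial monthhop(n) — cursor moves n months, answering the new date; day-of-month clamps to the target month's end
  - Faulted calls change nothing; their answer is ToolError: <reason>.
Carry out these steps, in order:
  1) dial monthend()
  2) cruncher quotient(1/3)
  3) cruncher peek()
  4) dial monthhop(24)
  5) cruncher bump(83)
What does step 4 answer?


Answer: 2230-07-31

Derivation:
$ dial monthend
[out] 2228-07-31
$ cruncher quotient x='1/3'
[out] 0
$ cruncher peek
[out] 0
$ dial monthhop n='24'
[out] 2230-07-31
$ cruncher bump x='83'
[out] 83


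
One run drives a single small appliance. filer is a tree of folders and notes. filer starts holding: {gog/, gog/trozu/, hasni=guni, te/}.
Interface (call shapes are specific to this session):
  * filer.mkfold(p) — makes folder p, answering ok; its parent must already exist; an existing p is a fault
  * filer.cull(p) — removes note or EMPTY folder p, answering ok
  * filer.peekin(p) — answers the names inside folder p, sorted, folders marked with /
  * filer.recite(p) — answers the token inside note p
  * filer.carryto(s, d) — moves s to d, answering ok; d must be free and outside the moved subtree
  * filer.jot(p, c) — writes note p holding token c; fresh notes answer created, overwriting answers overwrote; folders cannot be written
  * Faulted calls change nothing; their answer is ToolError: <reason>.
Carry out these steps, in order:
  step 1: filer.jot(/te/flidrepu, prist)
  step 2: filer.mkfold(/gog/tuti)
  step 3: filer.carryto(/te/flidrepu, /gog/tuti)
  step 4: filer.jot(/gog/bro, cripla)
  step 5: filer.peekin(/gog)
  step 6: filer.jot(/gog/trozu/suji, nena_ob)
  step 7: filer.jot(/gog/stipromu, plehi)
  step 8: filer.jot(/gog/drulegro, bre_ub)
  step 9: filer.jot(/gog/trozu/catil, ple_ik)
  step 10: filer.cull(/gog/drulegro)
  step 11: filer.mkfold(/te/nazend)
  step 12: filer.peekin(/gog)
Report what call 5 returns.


Answer: [bro, trozu/, tuti/]

Derivation:
Step: filer.jot[/te/flidrepu; prist]
Result: created
Step: filer.mkfold[/gog/tuti]
Result: ok
Step: filer.carryto[/te/flidrepu; /gog/tuti]
Result: ToolError: exists
Step: filer.jot[/gog/bro; cripla]
Result: created
Step: filer.peekin[/gog]
Result: [bro, trozu/, tuti/]
Step: filer.jot[/gog/trozu/suji; nena_ob]
Result: created
Step: filer.jot[/gog/stipromu; plehi]
Result: created
Step: filer.jot[/gog/drulegro; bre_ub]
Result: created
Step: filer.jot[/gog/trozu/catil; ple_ik]
Result: created
Step: filer.cull[/gog/drulegro]
Result: ok
Step: filer.mkfold[/te/nazend]
Result: ok
Step: filer.peekin[/gog]
Result: [bro, stipromu, trozu/, tuti/]


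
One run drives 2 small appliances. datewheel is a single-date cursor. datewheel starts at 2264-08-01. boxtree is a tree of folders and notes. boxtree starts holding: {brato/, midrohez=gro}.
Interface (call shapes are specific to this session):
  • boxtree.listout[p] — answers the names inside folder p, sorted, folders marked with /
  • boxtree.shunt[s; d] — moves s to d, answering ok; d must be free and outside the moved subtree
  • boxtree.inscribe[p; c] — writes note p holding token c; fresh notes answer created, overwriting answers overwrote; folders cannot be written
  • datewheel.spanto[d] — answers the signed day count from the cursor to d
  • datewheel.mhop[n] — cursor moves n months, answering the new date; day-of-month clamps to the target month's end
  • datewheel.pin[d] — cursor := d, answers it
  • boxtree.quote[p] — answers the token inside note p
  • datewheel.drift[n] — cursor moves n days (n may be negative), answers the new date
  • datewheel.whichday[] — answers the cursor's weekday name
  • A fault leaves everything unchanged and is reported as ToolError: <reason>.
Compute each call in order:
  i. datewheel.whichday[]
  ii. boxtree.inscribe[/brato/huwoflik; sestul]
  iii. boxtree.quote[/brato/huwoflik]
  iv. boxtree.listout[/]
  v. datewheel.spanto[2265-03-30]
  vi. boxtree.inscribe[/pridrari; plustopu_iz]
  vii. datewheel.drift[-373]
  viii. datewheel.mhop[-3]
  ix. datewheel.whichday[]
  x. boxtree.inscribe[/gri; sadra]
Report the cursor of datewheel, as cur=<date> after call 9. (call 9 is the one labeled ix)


Act: whichday[]
Obs: Monday
Act: inscribe[/brato/huwoflik; sestul]
Obs: created
Act: quote[/brato/huwoflik]
Obs: sestul
Act: listout[/]
Obs: [brato/, midrohez]
Act: spanto[2265-03-30]
Obs: 241
Act: inscribe[/pridrari; plustopu_iz]
Obs: created
Act: drift[-373]
Obs: 2263-07-25
Act: mhop[-3]
Obs: 2263-04-25
Act: whichday[]
Obs: Saturday
Act: inscribe[/gri; sadra]
Obs: created

Answer: cur=2263-04-25


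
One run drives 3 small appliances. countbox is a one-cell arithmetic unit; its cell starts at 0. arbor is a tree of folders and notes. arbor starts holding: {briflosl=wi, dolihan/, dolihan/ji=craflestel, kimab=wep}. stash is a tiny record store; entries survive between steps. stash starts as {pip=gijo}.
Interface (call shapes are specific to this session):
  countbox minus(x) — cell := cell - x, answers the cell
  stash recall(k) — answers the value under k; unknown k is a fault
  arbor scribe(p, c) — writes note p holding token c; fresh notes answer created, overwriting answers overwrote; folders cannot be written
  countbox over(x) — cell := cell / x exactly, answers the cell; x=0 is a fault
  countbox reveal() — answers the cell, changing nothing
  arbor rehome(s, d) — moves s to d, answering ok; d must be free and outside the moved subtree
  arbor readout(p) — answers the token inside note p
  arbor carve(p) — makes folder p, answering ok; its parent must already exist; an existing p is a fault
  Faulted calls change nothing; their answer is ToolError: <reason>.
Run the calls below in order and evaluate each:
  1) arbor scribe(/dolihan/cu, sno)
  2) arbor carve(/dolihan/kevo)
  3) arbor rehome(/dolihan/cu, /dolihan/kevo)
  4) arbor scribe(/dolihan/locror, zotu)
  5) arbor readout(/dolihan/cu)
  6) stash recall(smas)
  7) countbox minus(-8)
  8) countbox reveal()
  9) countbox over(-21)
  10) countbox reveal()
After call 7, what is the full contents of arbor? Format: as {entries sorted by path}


Answer: {briflosl=wi, dolihan/, dolihan/cu=sno, dolihan/ji=craflestel, dolihan/kevo/, dolihan/locror=zotu, kimab=wep}

Derivation:
Step: arbor scribe[/dolihan/cu; sno]
Result: created
Step: arbor carve[/dolihan/kevo]
Result: ok
Step: arbor rehome[/dolihan/cu; /dolihan/kevo]
Result: ToolError: exists
Step: arbor scribe[/dolihan/locror; zotu]
Result: created
Step: arbor readout[/dolihan/cu]
Result: sno
Step: stash recall[smas]
Result: ToolError: no such key smas
Step: countbox minus[-8]
Result: 8
Step: countbox reveal[]
Result: 8
Step: countbox over[-21]
Result: -8/21
Step: countbox reveal[]
Result: -8/21


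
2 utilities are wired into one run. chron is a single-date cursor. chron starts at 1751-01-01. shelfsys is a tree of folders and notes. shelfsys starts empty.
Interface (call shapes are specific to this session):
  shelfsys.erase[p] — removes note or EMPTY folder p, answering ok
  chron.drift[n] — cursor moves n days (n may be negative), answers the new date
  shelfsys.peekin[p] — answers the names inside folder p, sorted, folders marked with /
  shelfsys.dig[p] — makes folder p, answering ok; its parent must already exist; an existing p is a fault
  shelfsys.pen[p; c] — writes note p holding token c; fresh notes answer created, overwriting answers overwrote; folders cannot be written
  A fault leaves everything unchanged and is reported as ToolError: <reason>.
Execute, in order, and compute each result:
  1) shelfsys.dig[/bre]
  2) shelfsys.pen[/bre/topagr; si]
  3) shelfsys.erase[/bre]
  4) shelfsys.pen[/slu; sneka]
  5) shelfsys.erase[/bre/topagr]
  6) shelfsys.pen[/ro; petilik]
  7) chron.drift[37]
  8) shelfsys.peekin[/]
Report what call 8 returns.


Answer: [bre/, ro, slu]

Derivation:
> shelfsys.dig p=/bre
:: ok
> shelfsys.pen p=/bre/topagr c=si
:: created
> shelfsys.erase p=/bre
:: ToolError: not empty
> shelfsys.pen p=/slu c=sneka
:: created
> shelfsys.erase p=/bre/topagr
:: ok
> shelfsys.pen p=/ro c=petilik
:: created
> chron.drift n=37
:: 1751-02-07
> shelfsys.peekin p=/
:: [bre/, ro, slu]


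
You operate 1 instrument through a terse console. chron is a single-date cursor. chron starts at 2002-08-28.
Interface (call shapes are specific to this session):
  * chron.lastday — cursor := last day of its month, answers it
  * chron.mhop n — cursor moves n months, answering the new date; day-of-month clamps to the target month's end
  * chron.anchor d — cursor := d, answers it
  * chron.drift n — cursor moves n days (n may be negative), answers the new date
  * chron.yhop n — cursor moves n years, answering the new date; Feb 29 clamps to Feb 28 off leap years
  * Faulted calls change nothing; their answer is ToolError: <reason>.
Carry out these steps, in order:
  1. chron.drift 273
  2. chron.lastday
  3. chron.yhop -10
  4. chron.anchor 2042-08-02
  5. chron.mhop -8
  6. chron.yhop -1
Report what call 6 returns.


Answer: 2040-12-02

Derivation:
==> chron.drift(273)
<== 2003-05-28
==> chron.lastday()
<== 2003-05-31
==> chron.yhop(-10)
<== 1993-05-31
==> chron.anchor(2042-08-02)
<== 2042-08-02
==> chron.mhop(-8)
<== 2041-12-02
==> chron.yhop(-1)
<== 2040-12-02


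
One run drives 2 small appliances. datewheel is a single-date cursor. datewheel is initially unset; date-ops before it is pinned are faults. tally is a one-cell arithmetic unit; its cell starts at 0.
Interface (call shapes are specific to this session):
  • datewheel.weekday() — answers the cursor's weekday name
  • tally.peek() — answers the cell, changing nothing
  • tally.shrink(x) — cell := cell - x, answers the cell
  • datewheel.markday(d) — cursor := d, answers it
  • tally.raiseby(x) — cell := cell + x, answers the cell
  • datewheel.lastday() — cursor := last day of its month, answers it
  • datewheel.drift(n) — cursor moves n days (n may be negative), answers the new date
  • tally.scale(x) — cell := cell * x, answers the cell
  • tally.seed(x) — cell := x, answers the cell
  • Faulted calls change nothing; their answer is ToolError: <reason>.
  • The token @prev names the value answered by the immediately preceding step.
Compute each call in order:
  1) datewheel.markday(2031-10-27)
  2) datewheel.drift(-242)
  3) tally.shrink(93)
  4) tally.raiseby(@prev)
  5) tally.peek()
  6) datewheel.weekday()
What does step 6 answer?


==> markday(d→2031-10-27)
<== 2031-10-27
==> drift(n→-242)
<== 2031-02-27
==> shrink(x→93)
<== -93
==> raiseby(x→@prev)
<== -186
==> peek()
<== -186
==> weekday()
<== Thursday

Answer: Thursday


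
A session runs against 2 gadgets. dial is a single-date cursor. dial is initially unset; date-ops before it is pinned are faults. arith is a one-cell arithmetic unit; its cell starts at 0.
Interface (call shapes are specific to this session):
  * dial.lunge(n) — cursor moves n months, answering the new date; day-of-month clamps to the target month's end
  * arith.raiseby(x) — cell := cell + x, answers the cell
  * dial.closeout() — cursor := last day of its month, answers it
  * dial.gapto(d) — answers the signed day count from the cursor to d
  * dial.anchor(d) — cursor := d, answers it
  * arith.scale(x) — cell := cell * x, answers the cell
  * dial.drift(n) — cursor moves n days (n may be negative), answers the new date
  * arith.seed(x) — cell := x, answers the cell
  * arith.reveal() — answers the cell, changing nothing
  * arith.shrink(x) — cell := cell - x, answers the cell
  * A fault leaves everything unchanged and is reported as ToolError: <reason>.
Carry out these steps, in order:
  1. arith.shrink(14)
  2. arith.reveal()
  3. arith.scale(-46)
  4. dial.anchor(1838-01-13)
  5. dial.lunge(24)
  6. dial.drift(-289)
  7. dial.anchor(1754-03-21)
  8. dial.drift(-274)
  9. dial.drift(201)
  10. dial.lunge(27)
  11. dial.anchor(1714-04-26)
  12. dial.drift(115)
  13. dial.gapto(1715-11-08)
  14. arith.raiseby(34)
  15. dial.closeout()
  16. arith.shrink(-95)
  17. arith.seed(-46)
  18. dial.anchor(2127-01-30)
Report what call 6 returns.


! 1. arith.shrink(x: 14) => -14
! 2. arith.reveal() => -14
! 3. arith.scale(x: -46) => 644
! 4. dial.anchor(d: 1838-01-13) => 1838-01-13
! 5. dial.lunge(n: 24) => 1840-01-13
! 6. dial.drift(n: -289) => 1839-03-30
! 7. dial.anchor(d: 1754-03-21) => 1754-03-21
! 8. dial.drift(n: -274) => 1753-06-20
! 9. dial.drift(n: 201) => 1754-01-07
! 10. dial.lunge(n: 27) => 1756-04-07
! 11. dial.anchor(d: 1714-04-26) => 1714-04-26
! 12. dial.drift(n: 115) => 1714-08-19
! 13. dial.gapto(d: 1715-11-08) => 446
! 14. arith.raiseby(x: 34) => 678
! 15. dial.closeout() => 1714-08-31
! 16. arith.shrink(x: -95) => 773
! 17. arith.seed(x: -46) => -46
! 18. dial.anchor(d: 2127-01-30) => 2127-01-30

Answer: 1839-03-30


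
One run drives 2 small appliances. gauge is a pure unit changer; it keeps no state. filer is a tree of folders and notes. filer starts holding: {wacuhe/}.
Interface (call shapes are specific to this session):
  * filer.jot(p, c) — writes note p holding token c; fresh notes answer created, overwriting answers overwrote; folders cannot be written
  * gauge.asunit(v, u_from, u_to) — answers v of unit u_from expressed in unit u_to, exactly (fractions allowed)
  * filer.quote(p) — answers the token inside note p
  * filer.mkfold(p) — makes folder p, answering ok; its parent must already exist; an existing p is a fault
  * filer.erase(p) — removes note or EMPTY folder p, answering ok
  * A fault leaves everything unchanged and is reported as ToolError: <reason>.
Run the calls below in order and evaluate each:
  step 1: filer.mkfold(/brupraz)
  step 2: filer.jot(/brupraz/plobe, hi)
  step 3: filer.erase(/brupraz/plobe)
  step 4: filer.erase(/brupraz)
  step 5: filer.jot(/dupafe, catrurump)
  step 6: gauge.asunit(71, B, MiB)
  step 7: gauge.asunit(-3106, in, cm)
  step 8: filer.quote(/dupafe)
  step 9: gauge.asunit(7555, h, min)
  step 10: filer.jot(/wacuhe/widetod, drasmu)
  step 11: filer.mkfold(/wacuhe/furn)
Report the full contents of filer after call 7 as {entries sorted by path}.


Answer: {dupafe=catrurump, wacuhe/}

Derivation:
Invoking filer.mkfold passing p=/brupraz, giving ok.
I invoke filer.jot passing p=/brupraz/plobe, c=hi, which returns created.
I try filer.erase passing p=/brupraz/plobe, yielding ok.
I try filer.erase passing p=/brupraz, yielding ok.
Invoking filer.jot passing p=/dupafe, c=catrurump, yielding created.
I run gauge.asunit passing v=71, u_from=B, u_to=MiB, and see 71/1048576.
I call gauge.asunit passing v=-3106, u_from=in, u_to=cm, and observe -197231/25.
Invoking filer.quote passing p=/dupafe, and get catrurump.
Using gauge.asunit passing v=7555, u_from=h, u_to=min, and observe 453300.
Invoking filer.jot passing p=/wacuhe/widetod, c=drasmu, — result: created.
Using filer.mkfold passing p=/wacuhe/furn, giving ok.


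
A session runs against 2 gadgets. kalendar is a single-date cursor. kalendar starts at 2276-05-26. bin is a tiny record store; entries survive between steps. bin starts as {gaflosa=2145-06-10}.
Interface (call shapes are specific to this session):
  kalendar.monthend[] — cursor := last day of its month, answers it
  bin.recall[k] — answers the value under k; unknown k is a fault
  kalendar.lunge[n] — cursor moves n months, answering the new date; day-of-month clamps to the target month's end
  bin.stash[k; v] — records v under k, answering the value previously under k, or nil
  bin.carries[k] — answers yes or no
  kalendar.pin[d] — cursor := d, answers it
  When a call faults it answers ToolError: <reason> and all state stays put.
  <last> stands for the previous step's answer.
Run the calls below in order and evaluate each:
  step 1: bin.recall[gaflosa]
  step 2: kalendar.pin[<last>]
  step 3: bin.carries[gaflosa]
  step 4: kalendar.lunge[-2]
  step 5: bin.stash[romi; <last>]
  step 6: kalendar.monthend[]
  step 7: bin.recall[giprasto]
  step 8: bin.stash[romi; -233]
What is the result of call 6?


Answer: 2145-04-30

Derivation:
I use bin.recall(k: gaflosa), and get 2145-06-10.
I run kalendar.pin(d: <last>): 2145-06-10.
I try bin.carries(k: gaflosa), and observe yes.
Next I call kalendar.lunge(n: -2), — result: 2145-04-10.
Calling bin.stash(k: romi, v: <last>), → nil.
Next I call kalendar.monthend, and see 2145-04-30.
I run bin.recall(k: giprasto), and observe ToolError: no such key giprasto.
I use bin.stash(k: romi, v: -233), — result: 2145-04-10.


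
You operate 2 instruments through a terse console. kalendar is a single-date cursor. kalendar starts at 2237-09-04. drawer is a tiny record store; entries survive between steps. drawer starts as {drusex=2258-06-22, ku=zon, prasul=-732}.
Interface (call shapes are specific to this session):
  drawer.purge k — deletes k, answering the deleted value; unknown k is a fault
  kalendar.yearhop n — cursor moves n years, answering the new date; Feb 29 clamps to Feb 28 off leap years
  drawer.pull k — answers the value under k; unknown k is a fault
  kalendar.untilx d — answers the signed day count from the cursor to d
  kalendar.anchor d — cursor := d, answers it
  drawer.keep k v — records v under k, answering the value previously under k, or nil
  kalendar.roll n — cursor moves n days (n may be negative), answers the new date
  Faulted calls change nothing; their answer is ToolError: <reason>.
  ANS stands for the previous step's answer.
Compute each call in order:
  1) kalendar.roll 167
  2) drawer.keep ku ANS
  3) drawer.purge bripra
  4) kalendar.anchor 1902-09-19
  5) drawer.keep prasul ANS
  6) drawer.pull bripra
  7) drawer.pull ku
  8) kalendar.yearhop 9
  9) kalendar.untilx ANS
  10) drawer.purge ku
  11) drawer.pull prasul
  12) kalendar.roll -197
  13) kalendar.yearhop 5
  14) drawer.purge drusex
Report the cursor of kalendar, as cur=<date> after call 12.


Answer: cur=1911-03-06

Derivation:
! 1. roll(167) => 2238-02-18
! 2. keep(ku, ANS) => zon
! 3. purge(bripra) => ToolError: no such key bripra
! 4. anchor(1902-09-19) => 1902-09-19
! 5. keep(prasul, ANS) => -732
! 6. pull(bripra) => ToolError: no such key bripra
! 7. pull(ku) => 2238-02-18
! 8. yearhop(9) => 1911-09-19
! 9. untilx(ANS) => 0
! 10. purge(ku) => 2238-02-18
! 11. pull(prasul) => 1902-09-19
! 12. roll(-197) => 1911-03-06
! 13. yearhop(5) => 1916-03-06
! 14. purge(drusex) => 2258-06-22


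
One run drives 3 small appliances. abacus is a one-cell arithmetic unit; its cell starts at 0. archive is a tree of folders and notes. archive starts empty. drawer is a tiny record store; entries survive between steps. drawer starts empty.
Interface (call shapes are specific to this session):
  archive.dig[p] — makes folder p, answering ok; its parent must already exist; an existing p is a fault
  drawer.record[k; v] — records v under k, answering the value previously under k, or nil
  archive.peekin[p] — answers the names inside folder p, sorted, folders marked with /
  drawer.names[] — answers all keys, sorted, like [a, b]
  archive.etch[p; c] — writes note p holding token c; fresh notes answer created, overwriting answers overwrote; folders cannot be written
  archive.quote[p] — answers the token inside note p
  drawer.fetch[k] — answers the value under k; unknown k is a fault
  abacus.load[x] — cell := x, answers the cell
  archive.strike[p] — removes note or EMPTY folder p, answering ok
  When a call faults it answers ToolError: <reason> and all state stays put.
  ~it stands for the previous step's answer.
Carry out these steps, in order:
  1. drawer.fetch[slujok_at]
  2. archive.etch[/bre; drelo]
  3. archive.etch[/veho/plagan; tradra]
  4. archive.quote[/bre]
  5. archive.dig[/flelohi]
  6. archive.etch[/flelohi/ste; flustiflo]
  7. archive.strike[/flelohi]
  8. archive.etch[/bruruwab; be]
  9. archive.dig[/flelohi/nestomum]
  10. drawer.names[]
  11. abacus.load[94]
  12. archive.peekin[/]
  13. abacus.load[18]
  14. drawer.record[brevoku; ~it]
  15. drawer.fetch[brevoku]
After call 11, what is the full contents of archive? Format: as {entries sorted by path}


Answer: {bre=drelo, bruruwab=be, flelohi/, flelohi/nestomum/, flelohi/ste=flustiflo}

Derivation:
~$ fetch slujok_at
  ToolError: no such key slujok_at
~$ etch /bre drelo
  created
~$ etch /veho/plagan tradra
  ToolError: no parent
~$ quote /bre
  drelo
~$ dig /flelohi
  ok
~$ etch /flelohi/ste flustiflo
  created
~$ strike /flelohi
  ToolError: not empty
~$ etch /bruruwab be
  created
~$ dig /flelohi/nestomum
  ok
~$ names
  []
~$ load 94
  94
~$ peekin /
  [bre, bruruwab, flelohi/]
~$ load 18
  18
~$ record brevoku ~it
  nil
~$ fetch brevoku
  18


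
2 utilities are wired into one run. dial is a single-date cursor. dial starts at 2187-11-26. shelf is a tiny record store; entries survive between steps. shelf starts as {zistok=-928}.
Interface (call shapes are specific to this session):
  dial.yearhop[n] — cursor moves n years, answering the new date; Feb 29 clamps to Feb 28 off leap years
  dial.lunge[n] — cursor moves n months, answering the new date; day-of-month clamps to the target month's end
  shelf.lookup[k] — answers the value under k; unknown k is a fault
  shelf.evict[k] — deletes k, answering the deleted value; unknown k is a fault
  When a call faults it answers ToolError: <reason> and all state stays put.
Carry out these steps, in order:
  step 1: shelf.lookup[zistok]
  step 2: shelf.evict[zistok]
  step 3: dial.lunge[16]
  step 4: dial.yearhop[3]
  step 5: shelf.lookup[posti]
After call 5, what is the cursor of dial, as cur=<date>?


Answer: cur=2192-03-26

Derivation:
Step: shelf.lookup[k=zistok]
Result: -928
Step: shelf.evict[k=zistok]
Result: -928
Step: dial.lunge[n=16]
Result: 2189-03-26
Step: dial.yearhop[n=3]
Result: 2192-03-26
Step: shelf.lookup[k=posti]
Result: ToolError: no such key posti


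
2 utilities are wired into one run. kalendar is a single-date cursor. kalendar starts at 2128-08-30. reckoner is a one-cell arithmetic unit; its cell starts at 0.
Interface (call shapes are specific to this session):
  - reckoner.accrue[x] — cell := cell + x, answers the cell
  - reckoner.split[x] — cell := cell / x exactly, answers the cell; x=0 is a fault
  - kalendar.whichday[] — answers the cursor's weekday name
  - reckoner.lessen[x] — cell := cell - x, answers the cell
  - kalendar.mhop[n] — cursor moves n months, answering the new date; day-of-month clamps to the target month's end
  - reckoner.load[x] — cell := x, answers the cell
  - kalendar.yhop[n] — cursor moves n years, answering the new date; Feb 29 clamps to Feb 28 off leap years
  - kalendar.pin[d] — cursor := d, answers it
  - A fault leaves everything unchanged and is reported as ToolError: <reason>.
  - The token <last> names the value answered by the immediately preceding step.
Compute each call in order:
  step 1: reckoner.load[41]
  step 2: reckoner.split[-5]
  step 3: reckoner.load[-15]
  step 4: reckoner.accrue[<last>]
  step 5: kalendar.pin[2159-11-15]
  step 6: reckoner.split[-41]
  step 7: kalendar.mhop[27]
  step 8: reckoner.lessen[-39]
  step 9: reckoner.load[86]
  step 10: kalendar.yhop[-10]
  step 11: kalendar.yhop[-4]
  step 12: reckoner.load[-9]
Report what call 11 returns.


I invoke reckoner.load with 41, and observe 41.
Now I run reckoner.split with -5, and see -41/5.
I use reckoner.load with -15, yielding -15.
Then reckoner.accrue with <last>: -30.
Invoking kalendar.pin with 2159-11-15: 2159-11-15.
I use reckoner.split with -41, which returns 30/41.
Calling kalendar.mhop with 27, yielding 2162-02-15.
Using reckoner.lessen with -39, and observe 1629/41.
I call reckoner.load with 86, which returns 86.
Using kalendar.yhop with -10, and see 2152-02-15.
I call kalendar.yhop with -4, → 2148-02-15.
Next I call reckoner.load with -9, and get -9.

Answer: 2148-02-15


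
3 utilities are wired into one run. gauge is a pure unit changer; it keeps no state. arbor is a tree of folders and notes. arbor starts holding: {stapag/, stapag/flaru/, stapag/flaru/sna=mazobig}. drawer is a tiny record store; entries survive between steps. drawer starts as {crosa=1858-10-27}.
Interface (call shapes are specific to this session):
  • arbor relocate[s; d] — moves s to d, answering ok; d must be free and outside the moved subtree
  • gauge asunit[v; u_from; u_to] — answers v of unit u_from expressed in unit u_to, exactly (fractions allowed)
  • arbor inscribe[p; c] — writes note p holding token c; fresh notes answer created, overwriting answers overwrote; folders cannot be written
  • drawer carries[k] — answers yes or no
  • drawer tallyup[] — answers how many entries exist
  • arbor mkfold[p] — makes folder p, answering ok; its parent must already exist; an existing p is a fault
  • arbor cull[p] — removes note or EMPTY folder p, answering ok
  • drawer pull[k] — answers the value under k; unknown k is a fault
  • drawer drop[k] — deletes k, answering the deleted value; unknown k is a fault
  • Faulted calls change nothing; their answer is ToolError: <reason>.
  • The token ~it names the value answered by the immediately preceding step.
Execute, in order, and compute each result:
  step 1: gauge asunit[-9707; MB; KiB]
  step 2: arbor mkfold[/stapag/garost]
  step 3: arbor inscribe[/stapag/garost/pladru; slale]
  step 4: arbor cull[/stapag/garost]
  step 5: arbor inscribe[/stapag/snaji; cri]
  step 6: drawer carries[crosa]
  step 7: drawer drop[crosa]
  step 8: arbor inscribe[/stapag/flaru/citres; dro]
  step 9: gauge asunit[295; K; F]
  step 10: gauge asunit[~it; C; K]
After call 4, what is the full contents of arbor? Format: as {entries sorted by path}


% gauge asunit v='-9707' u_from='MB' u_to='KiB'
[out] -151671875/16
% arbor mkfold p='/stapag/garost'
[out] ok
% arbor inscribe p='/stapag/garost/pladru' c='slale'
[out] created
% arbor cull p='/stapag/garost'
[out] ToolError: not empty
% arbor inscribe p='/stapag/snaji' c='cri'
[out] created
% drawer carries k='crosa'
[out] yes
% drawer drop k='crosa'
[out] 1858-10-27
% arbor inscribe p='/stapag/flaru/citres' c='dro'
[out] created
% gauge asunit v='295' u_from='K' u_to='F'
[out] 7133/100
% gauge asunit v='~it' u_from='C' u_to='K'
[out] 8612/25

Answer: {stapag/, stapag/flaru/, stapag/flaru/sna=mazobig, stapag/garost/, stapag/garost/pladru=slale}


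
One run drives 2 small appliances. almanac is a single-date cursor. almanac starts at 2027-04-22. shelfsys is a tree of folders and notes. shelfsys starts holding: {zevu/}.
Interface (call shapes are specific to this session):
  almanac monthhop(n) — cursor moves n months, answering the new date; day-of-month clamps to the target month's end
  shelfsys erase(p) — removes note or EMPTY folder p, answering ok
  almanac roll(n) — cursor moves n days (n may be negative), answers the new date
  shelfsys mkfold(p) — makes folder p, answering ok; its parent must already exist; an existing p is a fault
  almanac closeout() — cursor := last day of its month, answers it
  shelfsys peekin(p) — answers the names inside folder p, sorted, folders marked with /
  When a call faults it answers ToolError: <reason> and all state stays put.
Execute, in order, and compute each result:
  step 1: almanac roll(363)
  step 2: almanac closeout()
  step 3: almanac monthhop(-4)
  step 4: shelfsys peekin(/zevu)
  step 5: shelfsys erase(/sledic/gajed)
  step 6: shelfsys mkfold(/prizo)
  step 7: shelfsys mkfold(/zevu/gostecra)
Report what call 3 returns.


Answer: 2027-12-30

Derivation:
CALL almanac roll[n='363']
RET  2028-04-19
CALL almanac closeout[]
RET  2028-04-30
CALL almanac monthhop[n='-4']
RET  2027-12-30
CALL shelfsys peekin[p='/zevu']
RET  []
CALL shelfsys erase[p='/sledic/gajed']
RET  ToolError: not found
CALL shelfsys mkfold[p='/prizo']
RET  ok
CALL shelfsys mkfold[p='/zevu/gostecra']
RET  ok


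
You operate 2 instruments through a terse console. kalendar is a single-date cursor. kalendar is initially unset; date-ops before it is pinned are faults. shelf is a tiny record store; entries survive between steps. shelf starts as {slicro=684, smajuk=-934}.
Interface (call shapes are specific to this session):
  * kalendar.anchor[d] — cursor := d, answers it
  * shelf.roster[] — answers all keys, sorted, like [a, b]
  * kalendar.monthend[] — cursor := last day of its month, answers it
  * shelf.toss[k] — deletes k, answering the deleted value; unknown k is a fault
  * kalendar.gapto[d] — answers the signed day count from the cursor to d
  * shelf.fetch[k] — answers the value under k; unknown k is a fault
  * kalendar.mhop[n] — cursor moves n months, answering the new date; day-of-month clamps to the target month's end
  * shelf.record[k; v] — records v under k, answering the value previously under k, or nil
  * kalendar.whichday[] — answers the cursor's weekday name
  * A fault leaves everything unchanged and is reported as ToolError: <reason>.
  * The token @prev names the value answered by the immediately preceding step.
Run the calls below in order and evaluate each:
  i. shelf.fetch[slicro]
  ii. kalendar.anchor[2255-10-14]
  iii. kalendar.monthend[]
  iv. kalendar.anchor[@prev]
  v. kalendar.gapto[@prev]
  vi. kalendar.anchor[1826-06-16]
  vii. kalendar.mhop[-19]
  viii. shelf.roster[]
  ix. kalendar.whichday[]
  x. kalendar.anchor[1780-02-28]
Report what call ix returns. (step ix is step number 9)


>> fetch(k=slicro)
<< 684
>> anchor(d=2255-10-14)
<< 2255-10-14
>> monthend()
<< 2255-10-31
>> anchor(d=@prev)
<< 2255-10-31
>> gapto(d=@prev)
<< 0
>> anchor(d=1826-06-16)
<< 1826-06-16
>> mhop(n=-19)
<< 1824-11-16
>> roster()
<< [slicro, smajuk]
>> whichday()
<< Tuesday
>> anchor(d=1780-02-28)
<< 1780-02-28

Answer: Tuesday


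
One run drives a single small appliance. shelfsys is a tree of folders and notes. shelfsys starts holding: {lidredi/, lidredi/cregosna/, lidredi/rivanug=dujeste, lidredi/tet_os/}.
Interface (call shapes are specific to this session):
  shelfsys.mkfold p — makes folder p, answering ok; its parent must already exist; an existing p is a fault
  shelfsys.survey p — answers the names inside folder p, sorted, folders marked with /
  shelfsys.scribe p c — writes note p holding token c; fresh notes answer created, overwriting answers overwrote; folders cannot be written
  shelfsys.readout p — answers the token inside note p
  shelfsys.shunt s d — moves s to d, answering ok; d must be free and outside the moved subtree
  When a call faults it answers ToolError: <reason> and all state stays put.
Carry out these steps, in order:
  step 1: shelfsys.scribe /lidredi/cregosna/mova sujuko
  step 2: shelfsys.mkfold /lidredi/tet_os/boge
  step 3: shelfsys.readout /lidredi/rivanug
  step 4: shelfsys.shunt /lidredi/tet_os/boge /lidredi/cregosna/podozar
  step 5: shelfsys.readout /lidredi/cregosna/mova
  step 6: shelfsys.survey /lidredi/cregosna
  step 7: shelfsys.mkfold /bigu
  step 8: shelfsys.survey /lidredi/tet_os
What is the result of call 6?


Answer: [mova, podozar/]

Derivation:
CALL scribe[/lidredi/cregosna/mova; sujuko]
RET  created
CALL mkfold[/lidredi/tet_os/boge]
RET  ok
CALL readout[/lidredi/rivanug]
RET  dujeste
CALL shunt[/lidredi/tet_os/boge; /lidredi/cregosna/podozar]
RET  ok
CALL readout[/lidredi/cregosna/mova]
RET  sujuko
CALL survey[/lidredi/cregosna]
RET  [mova, podozar/]
CALL mkfold[/bigu]
RET  ok
CALL survey[/lidredi/tet_os]
RET  []


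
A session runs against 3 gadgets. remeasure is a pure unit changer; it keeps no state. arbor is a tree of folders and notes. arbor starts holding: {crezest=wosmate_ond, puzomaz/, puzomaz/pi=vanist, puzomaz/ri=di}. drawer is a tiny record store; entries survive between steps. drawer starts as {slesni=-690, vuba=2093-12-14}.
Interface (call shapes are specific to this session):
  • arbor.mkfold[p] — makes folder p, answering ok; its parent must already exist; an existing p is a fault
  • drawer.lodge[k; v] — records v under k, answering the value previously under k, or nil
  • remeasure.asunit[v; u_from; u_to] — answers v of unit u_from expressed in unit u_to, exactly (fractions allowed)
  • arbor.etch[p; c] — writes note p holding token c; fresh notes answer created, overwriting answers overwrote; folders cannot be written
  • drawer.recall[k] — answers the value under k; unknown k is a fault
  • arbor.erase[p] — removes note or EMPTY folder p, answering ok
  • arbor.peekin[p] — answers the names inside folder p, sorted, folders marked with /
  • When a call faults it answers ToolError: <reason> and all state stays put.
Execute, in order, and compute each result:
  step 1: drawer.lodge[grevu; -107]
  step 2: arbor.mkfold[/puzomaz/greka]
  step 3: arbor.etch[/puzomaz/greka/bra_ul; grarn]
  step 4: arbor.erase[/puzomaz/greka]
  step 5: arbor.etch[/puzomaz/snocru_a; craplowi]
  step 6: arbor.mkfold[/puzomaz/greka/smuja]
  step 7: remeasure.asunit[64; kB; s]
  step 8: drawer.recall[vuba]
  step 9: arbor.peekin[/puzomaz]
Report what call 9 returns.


$ lodge k→grevu v→-107
:: nil
$ mkfold p→/puzomaz/greka
:: ok
$ etch p→/puzomaz/greka/bra_ul c→grarn
:: created
$ erase p→/puzomaz/greka
:: ToolError: not empty
$ etch p→/puzomaz/snocru_a c→craplowi
:: created
$ mkfold p→/puzomaz/greka/smuja
:: ok
$ asunit v→64 u_from→kB u_to→s
:: ToolError: incompatible units
$ recall k→vuba
:: 2093-12-14
$ peekin p→/puzomaz
:: [greka/, pi, ri, snocru_a]

Answer: [greka/, pi, ri, snocru_a]


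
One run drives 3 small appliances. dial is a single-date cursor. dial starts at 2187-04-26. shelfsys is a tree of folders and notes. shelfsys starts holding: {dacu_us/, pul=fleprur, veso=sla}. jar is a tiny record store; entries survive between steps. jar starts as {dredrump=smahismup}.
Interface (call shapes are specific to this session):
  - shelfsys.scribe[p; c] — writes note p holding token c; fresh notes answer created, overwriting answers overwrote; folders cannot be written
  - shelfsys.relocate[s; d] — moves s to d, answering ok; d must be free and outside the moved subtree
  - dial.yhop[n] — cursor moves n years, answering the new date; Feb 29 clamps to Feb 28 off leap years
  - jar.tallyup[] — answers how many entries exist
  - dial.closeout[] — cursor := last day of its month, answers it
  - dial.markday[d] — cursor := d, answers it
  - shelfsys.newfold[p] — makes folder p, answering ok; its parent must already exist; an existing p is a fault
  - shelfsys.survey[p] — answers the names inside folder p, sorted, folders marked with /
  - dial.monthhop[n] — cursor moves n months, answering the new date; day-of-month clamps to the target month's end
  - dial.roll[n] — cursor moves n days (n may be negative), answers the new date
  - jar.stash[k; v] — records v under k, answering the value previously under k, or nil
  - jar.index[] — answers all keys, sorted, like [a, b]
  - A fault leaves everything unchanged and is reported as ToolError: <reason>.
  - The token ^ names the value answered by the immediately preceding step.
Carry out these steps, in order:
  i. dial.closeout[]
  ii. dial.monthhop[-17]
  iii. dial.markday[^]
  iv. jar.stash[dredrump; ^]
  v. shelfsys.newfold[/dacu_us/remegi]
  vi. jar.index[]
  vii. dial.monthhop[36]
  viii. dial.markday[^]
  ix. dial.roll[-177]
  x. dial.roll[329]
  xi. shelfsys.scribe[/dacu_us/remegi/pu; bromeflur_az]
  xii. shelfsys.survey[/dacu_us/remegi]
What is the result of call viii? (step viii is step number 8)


[in] closeout
:: 2187-04-30
[in] monthhop n=-17
:: 2185-11-30
[in] markday d=^
:: 2185-11-30
[in] stash k=dredrump v=^
:: smahismup
[in] newfold p=/dacu_us/remegi
:: ok
[in] index
:: [dredrump]
[in] monthhop n=36
:: 2188-11-30
[in] markday d=^
:: 2188-11-30
[in] roll n=-177
:: 2188-06-06
[in] roll n=329
:: 2189-05-01
[in] scribe p=/dacu_us/remegi/pu c=bromeflur_az
:: created
[in] survey p=/dacu_us/remegi
:: [pu]

Answer: 2188-11-30


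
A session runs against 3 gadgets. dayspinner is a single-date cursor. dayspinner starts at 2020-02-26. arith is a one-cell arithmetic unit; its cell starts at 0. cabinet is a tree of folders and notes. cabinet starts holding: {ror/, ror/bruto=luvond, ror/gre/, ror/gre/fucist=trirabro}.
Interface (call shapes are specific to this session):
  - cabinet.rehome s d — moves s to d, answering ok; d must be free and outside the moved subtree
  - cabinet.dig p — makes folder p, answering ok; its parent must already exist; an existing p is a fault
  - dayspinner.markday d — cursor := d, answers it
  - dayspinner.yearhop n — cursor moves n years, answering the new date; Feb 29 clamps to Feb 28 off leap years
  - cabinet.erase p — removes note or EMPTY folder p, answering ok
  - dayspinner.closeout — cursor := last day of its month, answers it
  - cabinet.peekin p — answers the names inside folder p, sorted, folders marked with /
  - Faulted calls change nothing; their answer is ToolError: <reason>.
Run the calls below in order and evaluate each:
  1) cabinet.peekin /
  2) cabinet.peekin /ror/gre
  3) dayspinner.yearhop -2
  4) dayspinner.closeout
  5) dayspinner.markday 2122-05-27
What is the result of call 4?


Answer: 2018-02-28

Derivation:
>> cabinet.peekin(p: /)
<< [ror/]
>> cabinet.peekin(p: /ror/gre)
<< [fucist]
>> dayspinner.yearhop(n: -2)
<< 2018-02-26
>> dayspinner.closeout()
<< 2018-02-28
>> dayspinner.markday(d: 2122-05-27)
<< 2122-05-27


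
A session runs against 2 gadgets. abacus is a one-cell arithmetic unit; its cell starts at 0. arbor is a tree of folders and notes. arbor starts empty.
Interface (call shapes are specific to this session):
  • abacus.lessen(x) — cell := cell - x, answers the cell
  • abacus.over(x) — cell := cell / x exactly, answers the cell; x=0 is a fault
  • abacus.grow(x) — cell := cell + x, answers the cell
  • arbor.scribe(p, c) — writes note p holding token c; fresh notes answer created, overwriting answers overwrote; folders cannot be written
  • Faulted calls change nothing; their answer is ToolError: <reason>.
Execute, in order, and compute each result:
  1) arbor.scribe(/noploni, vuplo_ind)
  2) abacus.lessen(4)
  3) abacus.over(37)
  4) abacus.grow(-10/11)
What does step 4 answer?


Answer: -414/407

Derivation:
Do: arbor.scribe[p='/noploni'; c='vuplo_ind']
See: created
Do: abacus.lessen[x='4']
See: -4
Do: abacus.over[x='37']
See: -4/37
Do: abacus.grow[x='-10/11']
See: -414/407
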